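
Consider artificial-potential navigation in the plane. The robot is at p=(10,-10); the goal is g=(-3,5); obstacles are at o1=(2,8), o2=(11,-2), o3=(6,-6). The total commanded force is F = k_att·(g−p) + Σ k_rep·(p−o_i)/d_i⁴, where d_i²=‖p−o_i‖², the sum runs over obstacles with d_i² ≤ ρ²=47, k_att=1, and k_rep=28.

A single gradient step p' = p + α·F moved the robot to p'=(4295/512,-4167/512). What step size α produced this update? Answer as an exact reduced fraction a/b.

F_att = 1·(g−p) = 1·(-13,15) = (-13.0000,15.0000)
o1: d²=388 > ρ²=47 → inactive
o2: d²=65 > ρ²=47 → inactive
o3: d²=32 ≤ ρ²=47; F_rep = 28·(4,-4)/32² = (0.1094,-0.1094)
F = F_att + ΣF_rep = (-12.8906,14.8906)
Δp = p'−p = (-1.6113,1.8613); α = Δx/Fx = (-825/512) / (-825/64) = 1/8
check: Δy/Fy = (953/512) / (953/64) = 1/8 ✓

α = 1/8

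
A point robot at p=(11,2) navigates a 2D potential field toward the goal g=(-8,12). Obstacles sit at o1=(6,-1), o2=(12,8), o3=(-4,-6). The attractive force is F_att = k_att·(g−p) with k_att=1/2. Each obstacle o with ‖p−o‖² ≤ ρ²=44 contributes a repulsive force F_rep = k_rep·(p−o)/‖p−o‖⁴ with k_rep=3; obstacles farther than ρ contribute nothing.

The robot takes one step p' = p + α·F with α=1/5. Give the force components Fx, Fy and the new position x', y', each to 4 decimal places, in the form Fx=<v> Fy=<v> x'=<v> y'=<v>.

F_att = 1/2·(g−p) = 1/2·(-19,10) = (-9.5000,5.0000)
o1: d²=34 ≤ ρ²=44; F_rep = 3·(5,3)/34² = (0.0130,0.0078)
o2: d²=37 ≤ ρ²=44; F_rep = 3·(-1,-6)/37² = (-0.0022,-0.0131)
o3: d²=289 > ρ²=44 → inactive
F = F_att + ΣF_rep = (-9.4892,4.9946)
p' = p + 1/5·F = (9.1022,2.9989)

Fx=-9.4892 Fy=4.9946 x'=9.1022 y'=2.9989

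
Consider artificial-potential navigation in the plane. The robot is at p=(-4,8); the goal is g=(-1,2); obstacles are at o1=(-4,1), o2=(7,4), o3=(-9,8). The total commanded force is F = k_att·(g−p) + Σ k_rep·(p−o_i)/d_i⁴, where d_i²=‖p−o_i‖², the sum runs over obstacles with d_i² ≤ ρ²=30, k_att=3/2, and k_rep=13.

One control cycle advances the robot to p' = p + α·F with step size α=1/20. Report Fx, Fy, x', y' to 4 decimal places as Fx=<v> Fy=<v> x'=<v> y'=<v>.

F_att = 3/2·(g−p) = 3/2·(3,-6) = (4.5000,-9.0000)
o1: d²=49 > ρ²=30 → inactive
o2: d²=137 > ρ²=30 → inactive
o3: d²=25 ≤ ρ²=30; F_rep = 13·(5,0)/25² = (0.1040,0.0000)
F = F_att + ΣF_rep = (4.6040,-9.0000)
p' = p + 1/20·F = (-3.7698,7.5500)

Fx=4.6040 Fy=-9.0000 x'=-3.7698 y'=7.5500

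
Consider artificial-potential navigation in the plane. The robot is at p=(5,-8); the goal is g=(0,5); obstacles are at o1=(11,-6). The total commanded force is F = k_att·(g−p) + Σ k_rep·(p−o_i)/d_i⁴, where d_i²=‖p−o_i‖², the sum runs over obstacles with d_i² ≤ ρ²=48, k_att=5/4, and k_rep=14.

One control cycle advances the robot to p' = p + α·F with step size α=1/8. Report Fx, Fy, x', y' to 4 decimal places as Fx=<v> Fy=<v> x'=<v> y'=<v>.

Fx=-6.3025 Fy=16.2325 x'=4.2122 y'=-5.9709

F_att = 5/4·(g−p) = 5/4·(-5,13) = (-6.2500,16.2500)
o1: d²=40 ≤ ρ²=48; F_rep = 14·(-6,-2)/40² = (-0.0525,-0.0175)
F = F_att + ΣF_rep = (-6.3025,16.2325)
p' = p + 1/8·F = (4.2122,-5.9709)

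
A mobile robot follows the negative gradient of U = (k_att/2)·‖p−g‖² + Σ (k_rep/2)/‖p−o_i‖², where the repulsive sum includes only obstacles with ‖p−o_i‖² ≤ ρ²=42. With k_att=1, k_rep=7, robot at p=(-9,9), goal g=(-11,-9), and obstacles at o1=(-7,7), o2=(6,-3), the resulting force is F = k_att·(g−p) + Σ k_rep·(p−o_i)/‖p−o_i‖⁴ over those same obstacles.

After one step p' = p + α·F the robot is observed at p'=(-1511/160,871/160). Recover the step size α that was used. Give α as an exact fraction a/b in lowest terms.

F_att = 1·(g−p) = 1·(-2,-18) = (-2.0000,-18.0000)
o1: d²=8 ≤ ρ²=42; F_rep = 7·(-2,2)/8² = (-0.2188,0.2188)
o2: d²=369 > ρ²=42 → inactive
F = F_att + ΣF_rep = (-2.2188,-17.7812)
Δp = p'−p = (-0.4437,-3.5562); α = Δx/Fx = (-71/160) / (-71/32) = 1/5
check: Δy/Fy = (-569/160) / (-569/32) = 1/5 ✓

α = 1/5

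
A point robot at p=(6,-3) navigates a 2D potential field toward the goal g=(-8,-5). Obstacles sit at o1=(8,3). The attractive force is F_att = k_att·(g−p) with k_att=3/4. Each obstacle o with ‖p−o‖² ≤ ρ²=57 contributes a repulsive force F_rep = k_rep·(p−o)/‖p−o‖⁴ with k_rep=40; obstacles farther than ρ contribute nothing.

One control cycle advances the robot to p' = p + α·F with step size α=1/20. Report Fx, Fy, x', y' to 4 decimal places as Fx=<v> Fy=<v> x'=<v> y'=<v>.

F_att = 3/4·(g−p) = 3/4·(-14,-2) = (-10.5000,-1.5000)
o1: d²=40 ≤ ρ²=57; F_rep = 40·(-2,-6)/40² = (-0.0500,-0.1500)
F = F_att + ΣF_rep = (-10.5500,-1.6500)
p' = p + 1/20·F = (5.4725,-3.0825)

Fx=-10.5500 Fy=-1.6500 x'=5.4725 y'=-3.0825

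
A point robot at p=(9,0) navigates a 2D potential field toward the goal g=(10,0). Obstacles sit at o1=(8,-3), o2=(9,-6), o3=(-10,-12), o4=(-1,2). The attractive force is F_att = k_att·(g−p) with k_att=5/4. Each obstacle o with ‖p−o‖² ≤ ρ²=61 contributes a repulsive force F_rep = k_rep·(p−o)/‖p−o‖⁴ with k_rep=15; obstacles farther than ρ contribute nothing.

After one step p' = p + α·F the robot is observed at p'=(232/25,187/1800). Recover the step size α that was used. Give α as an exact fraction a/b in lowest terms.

α = 1/5

F_att = 5/4·(g−p) = 5/4·(1,0) = (1.2500,0.0000)
o1: d²=10 ≤ ρ²=61; F_rep = 15·(1,3)/10² = (0.1500,0.4500)
o2: d²=36 ≤ ρ²=61; F_rep = 15·(0,6)/36² = (0.0000,0.0694)
o3: d²=505 > ρ²=61 → inactive
o4: d²=104 > ρ²=61 → inactive
F = F_att + ΣF_rep = (1.4000,0.5194)
Δp = p'−p = (0.2800,0.1039); α = Δx/Fx = (7/25) / (7/5) = 1/5
check: Δy/Fy = (187/1800) / (187/360) = 1/5 ✓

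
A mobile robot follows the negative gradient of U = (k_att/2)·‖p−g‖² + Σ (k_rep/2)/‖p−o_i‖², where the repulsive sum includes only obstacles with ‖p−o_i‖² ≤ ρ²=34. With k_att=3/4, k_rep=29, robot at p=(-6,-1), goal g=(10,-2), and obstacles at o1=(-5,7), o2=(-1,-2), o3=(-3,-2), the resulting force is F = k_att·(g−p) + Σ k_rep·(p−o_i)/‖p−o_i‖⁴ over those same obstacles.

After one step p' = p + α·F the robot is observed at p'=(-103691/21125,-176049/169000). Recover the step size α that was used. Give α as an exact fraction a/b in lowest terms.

α = 1/10

F_att = 3/4·(g−p) = 3/4·(16,-1) = (12.0000,-0.7500)
o1: d²=65 > ρ²=34 → inactive
o2: d²=26 ≤ ρ²=34; F_rep = 29·(-5,1)/26² = (-0.2145,0.0429)
o3: d²=10 ≤ ρ²=34; F_rep = 29·(-3,1)/10² = (-0.8700,0.2900)
F = F_att + ΣF_rep = (10.9155,-0.4171)
Δp = p'−p = (1.0916,-0.0417); α = Δx/Fx = (23059/21125) / (46118/4225) = 1/10
check: Δy/Fy = (-7049/169000) / (-7049/16900) = 1/10 ✓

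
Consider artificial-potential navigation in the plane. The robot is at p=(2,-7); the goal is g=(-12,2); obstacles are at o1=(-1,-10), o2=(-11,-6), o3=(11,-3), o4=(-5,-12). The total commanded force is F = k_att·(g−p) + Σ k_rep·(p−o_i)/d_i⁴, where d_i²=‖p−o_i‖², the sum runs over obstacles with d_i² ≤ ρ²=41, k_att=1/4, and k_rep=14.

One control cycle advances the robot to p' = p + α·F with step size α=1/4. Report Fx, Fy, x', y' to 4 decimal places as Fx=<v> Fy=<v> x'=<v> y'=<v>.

Fx=-3.3704 Fy=2.3796 x'=1.1574 y'=-6.4051

F_att = 1/4·(g−p) = 1/4·(-14,9) = (-3.5000,2.2500)
o1: d²=18 ≤ ρ²=41; F_rep = 14·(3,3)/18² = (0.1296,0.1296)
o2: d²=170 > ρ²=41 → inactive
o3: d²=97 > ρ²=41 → inactive
o4: d²=74 > ρ²=41 → inactive
F = F_att + ΣF_rep = (-3.3704,2.3796)
p' = p + 1/4·F = (1.1574,-6.4051)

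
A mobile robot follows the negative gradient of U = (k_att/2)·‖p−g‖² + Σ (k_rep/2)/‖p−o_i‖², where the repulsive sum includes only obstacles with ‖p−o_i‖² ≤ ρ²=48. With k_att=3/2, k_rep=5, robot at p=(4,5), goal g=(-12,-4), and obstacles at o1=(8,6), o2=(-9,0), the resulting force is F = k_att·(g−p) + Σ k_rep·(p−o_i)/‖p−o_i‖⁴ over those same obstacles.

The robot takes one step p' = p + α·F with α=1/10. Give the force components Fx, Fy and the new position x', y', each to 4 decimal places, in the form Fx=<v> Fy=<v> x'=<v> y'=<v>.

F_att = 3/2·(g−p) = 3/2·(-16,-9) = (-24.0000,-13.5000)
o1: d²=17 ≤ ρ²=48; F_rep = 5·(-4,-1)/17² = (-0.0692,-0.0173)
o2: d²=194 > ρ²=48 → inactive
F = F_att + ΣF_rep = (-24.0692,-13.5173)
p' = p + 1/10·F = (1.5931,3.6483)

Fx=-24.0692 Fy=-13.5173 x'=1.5931 y'=3.6483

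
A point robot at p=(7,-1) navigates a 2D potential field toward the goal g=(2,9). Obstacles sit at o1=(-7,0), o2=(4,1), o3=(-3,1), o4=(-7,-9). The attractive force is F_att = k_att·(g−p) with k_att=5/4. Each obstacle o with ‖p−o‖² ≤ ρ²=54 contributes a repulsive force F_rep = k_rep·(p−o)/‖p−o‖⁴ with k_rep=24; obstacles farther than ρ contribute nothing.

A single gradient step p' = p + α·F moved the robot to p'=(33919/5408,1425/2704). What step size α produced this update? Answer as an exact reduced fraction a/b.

F_att = 5/4·(g−p) = 5/4·(-5,10) = (-6.2500,12.5000)
o1: d²=197 > ρ²=54 → inactive
o2: d²=13 ≤ ρ²=54; F_rep = 24·(3,-2)/13² = (0.4260,-0.2840)
o3: d²=104 > ρ²=54 → inactive
o4: d²=260 > ρ²=54 → inactive
F = F_att + ΣF_rep = (-5.8240,12.2160)
Δp = p'−p = (-0.7280,1.5270); α = Δx/Fx = (-3937/5408) / (-3937/676) = 1/8
check: Δy/Fy = (4129/2704) / (4129/338) = 1/8 ✓

α = 1/8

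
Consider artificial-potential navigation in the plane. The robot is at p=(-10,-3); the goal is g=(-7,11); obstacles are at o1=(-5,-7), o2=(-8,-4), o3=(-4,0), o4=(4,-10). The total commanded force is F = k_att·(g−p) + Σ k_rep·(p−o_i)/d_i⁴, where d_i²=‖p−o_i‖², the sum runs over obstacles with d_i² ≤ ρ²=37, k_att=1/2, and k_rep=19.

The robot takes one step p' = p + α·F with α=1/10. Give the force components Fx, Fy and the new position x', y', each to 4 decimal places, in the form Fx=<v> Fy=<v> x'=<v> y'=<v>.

F_att = 1/2·(g−p) = 1/2·(3,14) = (1.5000,7.0000)
o1: d²=41 > ρ²=37 → inactive
o2: d²=5 ≤ ρ²=37; F_rep = 19·(-2,1)/5² = (-1.5200,0.7600)
o3: d²=45 > ρ²=37 → inactive
o4: d²=245 > ρ²=37 → inactive
F = F_att + ΣF_rep = (-0.0200,7.7600)
p' = p + 1/10·F = (-10.0020,-2.2240)

Fx=-0.0200 Fy=7.7600 x'=-10.0020 y'=-2.2240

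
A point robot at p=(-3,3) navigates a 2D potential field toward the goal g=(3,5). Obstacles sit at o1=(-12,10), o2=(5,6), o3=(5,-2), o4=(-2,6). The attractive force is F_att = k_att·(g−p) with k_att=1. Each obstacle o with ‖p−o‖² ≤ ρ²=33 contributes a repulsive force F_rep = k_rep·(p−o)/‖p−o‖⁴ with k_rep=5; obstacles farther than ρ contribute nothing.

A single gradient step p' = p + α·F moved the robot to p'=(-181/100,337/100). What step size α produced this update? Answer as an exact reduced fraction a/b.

F_att = 1·(g−p) = 1·(6,2) = (6.0000,2.0000)
o1: d²=130 > ρ²=33 → inactive
o2: d²=73 > ρ²=33 → inactive
o3: d²=89 > ρ²=33 → inactive
o4: d²=10 ≤ ρ²=33; F_rep = 5·(-1,-3)/10² = (-0.0500,-0.1500)
F = F_att + ΣF_rep = (5.9500,1.8500)
Δp = p'−p = (1.1900,0.3700); α = Δx/Fx = (119/100) / (119/20) = 1/5
check: Δy/Fy = (37/100) / (37/20) = 1/5 ✓

α = 1/5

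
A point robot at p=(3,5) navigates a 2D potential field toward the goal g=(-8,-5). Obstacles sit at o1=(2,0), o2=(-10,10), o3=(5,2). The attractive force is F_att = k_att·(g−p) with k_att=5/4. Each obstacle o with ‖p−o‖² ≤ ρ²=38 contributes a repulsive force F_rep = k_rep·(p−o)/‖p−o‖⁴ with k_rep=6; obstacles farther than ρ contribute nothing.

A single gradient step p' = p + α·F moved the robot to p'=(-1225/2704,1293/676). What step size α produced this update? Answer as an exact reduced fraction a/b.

F_att = 5/4·(g−p) = 5/4·(-11,-10) = (-13.7500,-12.5000)
o1: d²=26 ≤ ρ²=38; F_rep = 6·(1,5)/26² = (0.0089,0.0444)
o2: d²=194 > ρ²=38 → inactive
o3: d²=13 ≤ ρ²=38; F_rep = 6·(-2,3)/13² = (-0.0710,0.1065)
F = F_att + ΣF_rep = (-13.8121,-12.3491)
Δp = p'−p = (-3.4530,-3.0873); α = Δx/Fx = (-9337/2704) / (-9337/676) = 1/4
check: Δy/Fy = (-2087/676) / (-2087/169) = 1/4 ✓

α = 1/4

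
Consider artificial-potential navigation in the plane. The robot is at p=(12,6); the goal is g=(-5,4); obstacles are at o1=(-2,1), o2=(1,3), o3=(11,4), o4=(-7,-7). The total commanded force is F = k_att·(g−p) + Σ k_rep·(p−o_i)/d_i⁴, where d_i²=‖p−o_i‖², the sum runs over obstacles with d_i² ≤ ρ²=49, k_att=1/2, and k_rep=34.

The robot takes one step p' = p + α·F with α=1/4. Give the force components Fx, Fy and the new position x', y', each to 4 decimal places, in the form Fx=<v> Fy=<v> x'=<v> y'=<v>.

F_att = 1/2·(g−p) = 1/2·(-17,-2) = (-8.5000,-1.0000)
o1: d²=221 > ρ²=49 → inactive
o2: d²=130 > ρ²=49 → inactive
o3: d²=5 ≤ ρ²=49; F_rep = 34·(1,2)/5² = (1.3600,2.7200)
o4: d²=530 > ρ²=49 → inactive
F = F_att + ΣF_rep = (-7.1400,1.7200)
p' = p + 1/4·F = (10.2150,6.4300)

Fx=-7.1400 Fy=1.7200 x'=10.2150 y'=6.4300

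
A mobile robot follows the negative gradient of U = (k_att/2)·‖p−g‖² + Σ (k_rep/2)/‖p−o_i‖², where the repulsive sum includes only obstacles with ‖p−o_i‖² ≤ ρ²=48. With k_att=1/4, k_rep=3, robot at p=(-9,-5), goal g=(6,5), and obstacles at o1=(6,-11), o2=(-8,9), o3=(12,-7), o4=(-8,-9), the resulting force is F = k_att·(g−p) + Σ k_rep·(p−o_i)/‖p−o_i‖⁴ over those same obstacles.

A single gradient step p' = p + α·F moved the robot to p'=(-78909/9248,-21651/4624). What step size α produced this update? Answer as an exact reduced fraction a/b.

α = 1/8

F_att = 1/4·(g−p) = 1/4·(15,10) = (3.7500,2.5000)
o1: d²=261 > ρ²=48 → inactive
o2: d²=197 > ρ²=48 → inactive
o3: d²=445 > ρ²=48 → inactive
o4: d²=17 ≤ ρ²=48; F_rep = 3·(-1,4)/17² = (-0.0104,0.0415)
F = F_att + ΣF_rep = (3.7396,2.5415)
Δp = p'−p = (0.4675,0.3177); α = Δx/Fx = (4323/9248) / (4323/1156) = 1/8
check: Δy/Fy = (1469/4624) / (1469/578) = 1/8 ✓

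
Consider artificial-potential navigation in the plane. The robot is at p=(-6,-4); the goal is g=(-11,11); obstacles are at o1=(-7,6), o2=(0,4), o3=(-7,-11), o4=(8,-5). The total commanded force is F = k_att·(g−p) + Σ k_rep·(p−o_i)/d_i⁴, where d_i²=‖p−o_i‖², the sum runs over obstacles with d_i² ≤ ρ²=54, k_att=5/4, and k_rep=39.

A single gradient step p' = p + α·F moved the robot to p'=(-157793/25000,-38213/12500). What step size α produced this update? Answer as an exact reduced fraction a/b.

α = 1/20

F_att = 5/4·(g−p) = 5/4·(-5,15) = (-6.2500,18.7500)
o1: d²=101 > ρ²=54 → inactive
o2: d²=100 > ρ²=54 → inactive
o3: d²=50 ≤ ρ²=54; F_rep = 39·(1,7)/50² = (0.0156,0.1092)
o4: d²=197 > ρ²=54 → inactive
F = F_att + ΣF_rep = (-6.2344,18.8592)
Δp = p'−p = (-0.3117,0.9430); α = Δx/Fx = (-7793/25000) / (-7793/1250) = 1/20
check: Δy/Fy = (11787/12500) / (11787/625) = 1/20 ✓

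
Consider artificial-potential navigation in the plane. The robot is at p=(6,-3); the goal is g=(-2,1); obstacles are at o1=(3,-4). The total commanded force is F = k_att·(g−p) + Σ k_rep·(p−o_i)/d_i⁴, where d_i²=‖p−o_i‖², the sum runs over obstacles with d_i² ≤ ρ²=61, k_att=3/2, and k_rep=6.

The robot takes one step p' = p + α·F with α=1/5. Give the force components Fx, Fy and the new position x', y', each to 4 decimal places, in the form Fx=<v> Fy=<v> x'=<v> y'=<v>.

Fx=-11.8200 Fy=6.0600 x'=3.6360 y'=-1.7880

F_att = 3/2·(g−p) = 3/2·(-8,4) = (-12.0000,6.0000)
o1: d²=10 ≤ ρ²=61; F_rep = 6·(3,1)/10² = (0.1800,0.0600)
F = F_att + ΣF_rep = (-11.8200,6.0600)
p' = p + 1/5·F = (3.6360,-1.7880)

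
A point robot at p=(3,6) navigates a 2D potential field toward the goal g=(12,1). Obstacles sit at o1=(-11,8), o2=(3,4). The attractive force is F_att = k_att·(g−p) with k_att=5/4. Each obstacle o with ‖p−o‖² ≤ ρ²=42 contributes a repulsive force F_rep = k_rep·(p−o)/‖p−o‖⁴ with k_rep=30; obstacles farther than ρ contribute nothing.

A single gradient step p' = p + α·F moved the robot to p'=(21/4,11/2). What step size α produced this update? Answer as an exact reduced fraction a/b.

F_att = 5/4·(g−p) = 5/4·(9,-5) = (11.2500,-6.2500)
o1: d²=200 > ρ²=42 → inactive
o2: d²=4 ≤ ρ²=42; F_rep = 30·(0,2)/4² = (0.0000,3.7500)
F = F_att + ΣF_rep = (11.2500,-2.5000)
Δp = p'−p = (2.2500,-0.5000); α = Δx/Fx = (9/4) / (45/4) = 1/5
check: Δy/Fy = (-1/2) / (-5/2) = 1/5 ✓

α = 1/5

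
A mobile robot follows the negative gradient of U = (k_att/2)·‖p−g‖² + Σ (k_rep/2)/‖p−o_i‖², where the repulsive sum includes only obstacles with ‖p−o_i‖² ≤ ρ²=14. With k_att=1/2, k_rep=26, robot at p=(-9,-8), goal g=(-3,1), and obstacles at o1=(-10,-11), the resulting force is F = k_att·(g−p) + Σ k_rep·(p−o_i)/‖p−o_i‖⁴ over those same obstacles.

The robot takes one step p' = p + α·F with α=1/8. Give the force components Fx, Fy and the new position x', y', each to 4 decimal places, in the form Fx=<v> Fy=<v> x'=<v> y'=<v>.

Fx=3.2600 Fy=5.2800 x'=-8.5925 y'=-7.3400

F_att = 1/2·(g−p) = 1/2·(6,9) = (3.0000,4.5000)
o1: d²=10 ≤ ρ²=14; F_rep = 26·(1,3)/10² = (0.2600,0.7800)
F = F_att + ΣF_rep = (3.2600,5.2800)
p' = p + 1/8·F = (-8.5925,-7.3400)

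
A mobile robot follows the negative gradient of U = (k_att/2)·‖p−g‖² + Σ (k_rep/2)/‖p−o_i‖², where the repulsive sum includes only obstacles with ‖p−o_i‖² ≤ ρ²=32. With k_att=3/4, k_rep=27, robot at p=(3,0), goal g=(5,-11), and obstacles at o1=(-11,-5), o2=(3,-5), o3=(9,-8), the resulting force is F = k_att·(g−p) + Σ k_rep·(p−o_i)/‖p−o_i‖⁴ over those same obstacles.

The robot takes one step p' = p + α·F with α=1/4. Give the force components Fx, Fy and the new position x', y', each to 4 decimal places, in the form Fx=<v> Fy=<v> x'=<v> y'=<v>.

Fx=1.5000 Fy=-8.0340 x'=3.3750 y'=-2.0085

F_att = 3/4·(g−p) = 3/4·(2,-11) = (1.5000,-8.2500)
o1: d²=221 > ρ²=32 → inactive
o2: d²=25 ≤ ρ²=32; F_rep = 27·(0,5)/25² = (0.0000,0.2160)
o3: d²=100 > ρ²=32 → inactive
F = F_att + ΣF_rep = (1.5000,-8.0340)
p' = p + 1/4·F = (3.3750,-2.0085)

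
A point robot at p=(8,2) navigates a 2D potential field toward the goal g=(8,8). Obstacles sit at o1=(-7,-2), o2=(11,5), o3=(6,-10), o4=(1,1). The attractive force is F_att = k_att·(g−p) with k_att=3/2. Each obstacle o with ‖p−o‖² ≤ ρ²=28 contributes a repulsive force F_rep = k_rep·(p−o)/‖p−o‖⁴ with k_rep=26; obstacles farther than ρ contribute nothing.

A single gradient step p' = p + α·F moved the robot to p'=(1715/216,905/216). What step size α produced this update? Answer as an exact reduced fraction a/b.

F_att = 3/2·(g−p) = 3/2·(0,6) = (0.0000,9.0000)
o1: d²=241 > ρ²=28 → inactive
o2: d²=18 ≤ ρ²=28; F_rep = 26·(-3,-3)/18² = (-0.2407,-0.2407)
o3: d²=148 > ρ²=28 → inactive
o4: d²=50 > ρ²=28 → inactive
F = F_att + ΣF_rep = (-0.2407,8.7593)
Δp = p'−p = (-0.0602,2.1898); α = Δx/Fx = (-13/216) / (-13/54) = 1/4
check: Δy/Fy = (473/216) / (473/54) = 1/4 ✓

α = 1/4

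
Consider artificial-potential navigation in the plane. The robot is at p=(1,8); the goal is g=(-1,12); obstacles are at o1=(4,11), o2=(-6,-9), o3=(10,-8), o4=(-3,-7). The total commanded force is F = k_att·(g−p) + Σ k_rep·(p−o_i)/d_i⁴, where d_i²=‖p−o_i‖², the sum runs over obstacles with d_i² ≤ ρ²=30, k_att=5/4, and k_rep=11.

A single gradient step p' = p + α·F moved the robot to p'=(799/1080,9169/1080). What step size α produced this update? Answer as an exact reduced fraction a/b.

α = 1/10

F_att = 5/4·(g−p) = 5/4·(-2,4) = (-2.5000,5.0000)
o1: d²=18 ≤ ρ²=30; F_rep = 11·(-3,-3)/18² = (-0.1019,-0.1019)
o2: d²=338 > ρ²=30 → inactive
o3: d²=337 > ρ²=30 → inactive
o4: d²=241 > ρ²=30 → inactive
F = F_att + ΣF_rep = (-2.6019,4.8981)
Δp = p'−p = (-0.2602,0.4898); α = Δx/Fx = (-281/1080) / (-281/108) = 1/10
check: Δy/Fy = (529/1080) / (529/108) = 1/10 ✓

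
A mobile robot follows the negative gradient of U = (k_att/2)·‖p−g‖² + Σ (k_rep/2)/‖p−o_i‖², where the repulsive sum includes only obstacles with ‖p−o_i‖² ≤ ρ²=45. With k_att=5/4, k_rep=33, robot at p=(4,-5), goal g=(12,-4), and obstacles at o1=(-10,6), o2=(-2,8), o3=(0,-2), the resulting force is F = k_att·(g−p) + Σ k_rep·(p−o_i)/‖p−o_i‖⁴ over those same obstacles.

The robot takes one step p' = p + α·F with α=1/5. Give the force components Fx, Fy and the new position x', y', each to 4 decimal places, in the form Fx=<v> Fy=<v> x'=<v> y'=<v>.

F_att = 5/4·(g−p) = 5/4·(8,1) = (10.0000,1.2500)
o1: d²=317 > ρ²=45 → inactive
o2: d²=205 > ρ²=45 → inactive
o3: d²=25 ≤ ρ²=45; F_rep = 33·(4,-3)/25² = (0.2112,-0.1584)
F = F_att + ΣF_rep = (10.2112,1.0916)
p' = p + 1/5·F = (6.0422,-4.7817)

Fx=10.2112 Fy=1.0916 x'=6.0422 y'=-4.7817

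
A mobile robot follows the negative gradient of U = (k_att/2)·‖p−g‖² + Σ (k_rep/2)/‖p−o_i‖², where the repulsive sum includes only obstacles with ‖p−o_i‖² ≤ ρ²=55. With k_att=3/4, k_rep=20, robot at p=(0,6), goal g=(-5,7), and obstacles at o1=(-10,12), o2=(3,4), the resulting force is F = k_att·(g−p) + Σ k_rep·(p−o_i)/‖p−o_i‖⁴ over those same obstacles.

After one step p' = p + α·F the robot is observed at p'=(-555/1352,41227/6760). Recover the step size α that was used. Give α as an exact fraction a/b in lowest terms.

F_att = 3/4·(g−p) = 3/4·(-5,1) = (-3.7500,0.7500)
o1: d²=136 > ρ²=55 → inactive
o2: d²=13 ≤ ρ²=55; F_rep = 20·(-3,2)/13² = (-0.3550,0.2367)
F = F_att + ΣF_rep = (-4.1050,0.9867)
Δp = p'−p = (-0.4105,0.0987); α = Δx/Fx = (-555/1352) / (-2775/676) = 1/10
check: Δy/Fy = (667/6760) / (667/676) = 1/10 ✓

α = 1/10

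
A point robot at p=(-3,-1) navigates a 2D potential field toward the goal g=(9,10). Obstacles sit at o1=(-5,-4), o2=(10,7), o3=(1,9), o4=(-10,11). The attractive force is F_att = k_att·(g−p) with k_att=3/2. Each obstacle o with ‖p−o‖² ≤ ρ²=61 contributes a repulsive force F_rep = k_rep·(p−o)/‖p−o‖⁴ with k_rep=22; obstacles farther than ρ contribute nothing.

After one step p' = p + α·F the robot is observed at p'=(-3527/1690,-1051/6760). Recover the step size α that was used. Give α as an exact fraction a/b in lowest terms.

F_att = 3/2·(g−p) = 3/2·(12,11) = (18.0000,16.5000)
o1: d²=13 ≤ ρ²=61; F_rep = 22·(2,3)/13² = (0.2604,0.3905)
o2: d²=233 > ρ²=61 → inactive
o3: d²=116 > ρ²=61 → inactive
o4: d²=193 > ρ²=61 → inactive
F = F_att + ΣF_rep = (18.2604,16.8905)
Δp = p'−p = (0.9130,0.8445); α = Δx/Fx = (1543/1690) / (3086/169) = 1/20
check: Δy/Fy = (5709/6760) / (5709/338) = 1/20 ✓

α = 1/20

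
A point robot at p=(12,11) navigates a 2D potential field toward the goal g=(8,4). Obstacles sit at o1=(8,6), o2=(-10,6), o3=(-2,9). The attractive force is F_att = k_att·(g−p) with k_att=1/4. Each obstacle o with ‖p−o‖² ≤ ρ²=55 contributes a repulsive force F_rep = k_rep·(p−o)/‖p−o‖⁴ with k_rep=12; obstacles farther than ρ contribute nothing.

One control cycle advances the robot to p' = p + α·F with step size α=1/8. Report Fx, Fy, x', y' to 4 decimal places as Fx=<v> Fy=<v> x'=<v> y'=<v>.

Fx=-0.9714 Fy=-1.7143 x'=11.8786 y'=10.7857

F_att = 1/4·(g−p) = 1/4·(-4,-7) = (-1.0000,-1.7500)
o1: d²=41 ≤ ρ²=55; F_rep = 12·(4,5)/41² = (0.0286,0.0357)
o2: d²=509 > ρ²=55 → inactive
o3: d²=200 > ρ²=55 → inactive
F = F_att + ΣF_rep = (-0.9714,-1.7143)
p' = p + 1/8·F = (11.8786,10.7857)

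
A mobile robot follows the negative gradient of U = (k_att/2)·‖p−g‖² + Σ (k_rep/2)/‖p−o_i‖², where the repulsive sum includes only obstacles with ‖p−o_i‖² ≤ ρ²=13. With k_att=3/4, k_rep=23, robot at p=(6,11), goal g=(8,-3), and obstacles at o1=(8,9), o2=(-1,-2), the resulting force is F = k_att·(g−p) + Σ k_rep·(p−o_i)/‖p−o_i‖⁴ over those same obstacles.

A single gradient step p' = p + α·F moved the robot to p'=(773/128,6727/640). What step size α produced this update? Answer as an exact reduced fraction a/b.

F_att = 3/4·(g−p) = 3/4·(2,-14) = (1.5000,-10.5000)
o1: d²=8 ≤ ρ²=13; F_rep = 23·(-2,2)/8² = (-0.7188,0.7188)
o2: d²=218 > ρ²=13 → inactive
F = F_att + ΣF_rep = (0.7812,-9.7812)
Δp = p'−p = (0.0391,-0.4891); α = Δx/Fx = (5/128) / (25/32) = 1/20
check: Δy/Fy = (-313/640) / (-313/32) = 1/20 ✓

α = 1/20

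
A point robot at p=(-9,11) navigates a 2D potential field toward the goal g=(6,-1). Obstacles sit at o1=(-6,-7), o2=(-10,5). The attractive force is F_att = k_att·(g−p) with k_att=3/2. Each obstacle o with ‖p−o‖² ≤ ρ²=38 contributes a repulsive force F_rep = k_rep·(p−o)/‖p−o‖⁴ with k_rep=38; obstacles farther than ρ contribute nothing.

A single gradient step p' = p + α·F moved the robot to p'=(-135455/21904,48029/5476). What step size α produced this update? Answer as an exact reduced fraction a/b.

F_att = 3/2·(g−p) = 3/2·(15,-12) = (22.5000,-18.0000)
o1: d²=333 > ρ²=38 → inactive
o2: d²=37 ≤ ρ²=38; F_rep = 38·(1,6)/37² = (0.0278,0.1665)
F = F_att + ΣF_rep = (22.5278,-17.8335)
Δp = p'−p = (2.8160,-2.2292); α = Δx/Fx = (61681/21904) / (61681/2738) = 1/8
check: Δy/Fy = (-12207/5476) / (-24414/1369) = 1/8 ✓

α = 1/8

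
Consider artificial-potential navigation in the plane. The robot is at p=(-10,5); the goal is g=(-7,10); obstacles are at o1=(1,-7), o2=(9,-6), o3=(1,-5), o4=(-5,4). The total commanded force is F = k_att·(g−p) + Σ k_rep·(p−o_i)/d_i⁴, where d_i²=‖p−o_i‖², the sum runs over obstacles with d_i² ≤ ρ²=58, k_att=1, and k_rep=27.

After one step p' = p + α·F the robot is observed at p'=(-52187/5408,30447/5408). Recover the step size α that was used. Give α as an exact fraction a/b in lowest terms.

F_att = 1·(g−p) = 1·(3,5) = (3.0000,5.0000)
o1: d²=265 > ρ²=58 → inactive
o2: d²=482 > ρ²=58 → inactive
o3: d²=221 > ρ²=58 → inactive
o4: d²=26 ≤ ρ²=58; F_rep = 27·(-5,1)/26² = (-0.1997,0.0399)
F = F_att + ΣF_rep = (2.8003,5.0399)
Δp = p'−p = (0.3500,0.6300); α = Δx/Fx = (1893/5408) / (1893/676) = 1/8
check: Δy/Fy = (3407/5408) / (3407/676) = 1/8 ✓

α = 1/8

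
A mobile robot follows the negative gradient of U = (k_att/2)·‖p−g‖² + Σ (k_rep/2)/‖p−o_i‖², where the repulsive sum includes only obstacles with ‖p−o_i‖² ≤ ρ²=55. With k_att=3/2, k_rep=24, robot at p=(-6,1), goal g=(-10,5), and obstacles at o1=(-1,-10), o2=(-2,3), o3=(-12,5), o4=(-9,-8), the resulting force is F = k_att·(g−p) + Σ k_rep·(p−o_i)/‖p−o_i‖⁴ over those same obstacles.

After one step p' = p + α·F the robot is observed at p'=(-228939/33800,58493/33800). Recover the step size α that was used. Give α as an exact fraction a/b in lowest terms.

α = 1/8

F_att = 3/2·(g−p) = 3/2·(-4,4) = (-6.0000,6.0000)
o1: d²=146 > ρ²=55 → inactive
o2: d²=20 ≤ ρ²=55; F_rep = 24·(-4,-2)/20² = (-0.2400,-0.1200)
o3: d²=52 ≤ ρ²=55; F_rep = 24·(6,-4)/52² = (0.0533,-0.0355)
o4: d²=90 > ρ²=55 → inactive
F = F_att + ΣF_rep = (-6.1867,5.8445)
Δp = p'−p = (-0.7733,0.7306); α = Δx/Fx = (-26139/33800) / (-26139/4225) = 1/8
check: Δy/Fy = (24693/33800) / (24693/4225) = 1/8 ✓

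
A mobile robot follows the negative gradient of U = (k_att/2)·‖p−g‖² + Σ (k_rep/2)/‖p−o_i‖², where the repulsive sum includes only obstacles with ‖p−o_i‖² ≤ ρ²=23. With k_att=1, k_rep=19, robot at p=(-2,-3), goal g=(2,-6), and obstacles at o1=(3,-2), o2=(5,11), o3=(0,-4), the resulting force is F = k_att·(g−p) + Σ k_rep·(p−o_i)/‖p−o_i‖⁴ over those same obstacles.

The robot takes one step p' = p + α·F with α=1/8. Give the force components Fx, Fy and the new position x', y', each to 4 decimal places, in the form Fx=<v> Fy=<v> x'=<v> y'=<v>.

F_att = 1·(g−p) = 1·(4,-3) = (4.0000,-3.0000)
o1: d²=26 > ρ²=23 → inactive
o2: d²=245 > ρ²=23 → inactive
o3: d²=5 ≤ ρ²=23; F_rep = 19·(-2,1)/5² = (-1.5200,0.7600)
F = F_att + ΣF_rep = (2.4800,-2.2400)
p' = p + 1/8·F = (-1.6900,-3.2800)

Fx=2.4800 Fy=-2.2400 x'=-1.6900 y'=-3.2800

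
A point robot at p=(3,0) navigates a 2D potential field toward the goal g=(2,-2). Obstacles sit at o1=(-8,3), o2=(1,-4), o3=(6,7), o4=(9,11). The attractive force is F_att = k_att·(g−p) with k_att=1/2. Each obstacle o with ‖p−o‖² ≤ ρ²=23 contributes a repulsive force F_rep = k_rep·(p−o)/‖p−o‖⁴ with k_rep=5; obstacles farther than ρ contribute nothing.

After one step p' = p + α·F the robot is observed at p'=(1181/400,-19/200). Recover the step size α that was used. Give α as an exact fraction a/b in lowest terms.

F_att = 1/2·(g−p) = 1/2·(-1,-2) = (-0.5000,-1.0000)
o1: d²=130 > ρ²=23 → inactive
o2: d²=20 ≤ ρ²=23; F_rep = 5·(2,4)/20² = (0.0250,0.0500)
o3: d²=58 > ρ²=23 → inactive
o4: d²=157 > ρ²=23 → inactive
F = F_att + ΣF_rep = (-0.4750,-0.9500)
Δp = p'−p = (-0.0475,-0.0950); α = Δx/Fx = (-19/400) / (-19/40) = 1/10
check: Δy/Fy = (-19/200) / (-19/20) = 1/10 ✓

α = 1/10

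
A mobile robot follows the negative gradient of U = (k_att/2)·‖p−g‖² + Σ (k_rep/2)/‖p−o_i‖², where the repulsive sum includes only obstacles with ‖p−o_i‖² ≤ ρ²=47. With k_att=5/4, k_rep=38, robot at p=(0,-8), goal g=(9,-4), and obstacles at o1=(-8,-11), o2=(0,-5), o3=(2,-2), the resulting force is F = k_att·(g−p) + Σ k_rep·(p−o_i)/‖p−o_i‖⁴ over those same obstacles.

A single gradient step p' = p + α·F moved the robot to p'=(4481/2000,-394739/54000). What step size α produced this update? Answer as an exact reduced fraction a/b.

F_att = 5/4·(g−p) = 5/4·(9,4) = (11.2500,5.0000)
o1: d²=73 > ρ²=47 → inactive
o2: d²=9 ≤ ρ²=47; F_rep = 38·(0,-3)/9² = (0.0000,-1.4074)
o3: d²=40 ≤ ρ²=47; F_rep = 38·(-2,-6)/40² = (-0.0475,-0.1425)
F = F_att + ΣF_rep = (11.2025,3.4501)
Δp = p'−p = (2.2405,0.6900); α = Δx/Fx = (4481/2000) / (4481/400) = 1/5
check: Δy/Fy = (37261/54000) / (37261/10800) = 1/5 ✓

α = 1/5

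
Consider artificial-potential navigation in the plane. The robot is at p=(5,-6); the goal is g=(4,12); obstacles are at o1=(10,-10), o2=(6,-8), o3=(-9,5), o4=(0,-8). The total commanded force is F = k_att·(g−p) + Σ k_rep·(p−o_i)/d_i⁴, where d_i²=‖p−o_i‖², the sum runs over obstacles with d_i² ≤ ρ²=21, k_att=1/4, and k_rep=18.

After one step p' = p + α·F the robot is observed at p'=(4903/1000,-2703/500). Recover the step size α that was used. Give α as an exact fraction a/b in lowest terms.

F_att = 1/4·(g−p) = 1/4·(-1,18) = (-0.2500,4.5000)
o1: d²=41 > ρ²=21 → inactive
o2: d²=5 ≤ ρ²=21; F_rep = 18·(-1,2)/5² = (-0.7200,1.4400)
o3: d²=317 > ρ²=21 → inactive
o4: d²=29 > ρ²=21 → inactive
F = F_att + ΣF_rep = (-0.9700,5.9400)
Δp = p'−p = (-0.0970,0.5940); α = Δx/Fx = (-97/1000) / (-97/100) = 1/10
check: Δy/Fy = (297/500) / (297/50) = 1/10 ✓

α = 1/10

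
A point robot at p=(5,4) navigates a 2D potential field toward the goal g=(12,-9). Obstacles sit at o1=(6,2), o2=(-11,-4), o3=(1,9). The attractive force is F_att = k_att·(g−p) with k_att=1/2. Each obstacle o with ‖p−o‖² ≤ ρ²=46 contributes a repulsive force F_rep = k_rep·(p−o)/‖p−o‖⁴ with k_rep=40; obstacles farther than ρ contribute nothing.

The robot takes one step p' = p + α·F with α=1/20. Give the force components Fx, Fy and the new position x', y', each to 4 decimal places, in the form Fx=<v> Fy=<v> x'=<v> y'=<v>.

F_att = 1/2·(g−p) = 1/2·(7,-13) = (3.5000,-6.5000)
o1: d²=5 ≤ ρ²=46; F_rep = 40·(-1,2)/5² = (-1.6000,3.2000)
o2: d²=320 > ρ²=46 → inactive
o3: d²=41 ≤ ρ²=46; F_rep = 40·(4,-5)/41² = (0.0952,-0.1190)
F = F_att + ΣF_rep = (1.9952,-3.4190)
p' = p + 1/20·F = (5.0998,3.8291)

Fx=1.9952 Fy=-3.4190 x'=5.0998 y'=3.8291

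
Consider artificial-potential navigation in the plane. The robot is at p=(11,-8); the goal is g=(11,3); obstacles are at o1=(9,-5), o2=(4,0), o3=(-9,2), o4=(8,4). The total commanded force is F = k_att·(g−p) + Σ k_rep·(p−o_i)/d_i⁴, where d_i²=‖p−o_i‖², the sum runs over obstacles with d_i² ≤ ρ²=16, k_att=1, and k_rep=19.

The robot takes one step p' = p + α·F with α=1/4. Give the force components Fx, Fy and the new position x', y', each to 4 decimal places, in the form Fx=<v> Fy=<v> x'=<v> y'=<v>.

Fx=0.2249 Fy=10.6627 x'=11.0562 y'=-5.3343

F_att = 1·(g−p) = 1·(0,11) = (0.0000,11.0000)
o1: d²=13 ≤ ρ²=16; F_rep = 19·(2,-3)/13² = (0.2249,-0.3373)
o2: d²=113 > ρ²=16 → inactive
o3: d²=500 > ρ²=16 → inactive
o4: d²=153 > ρ²=16 → inactive
F = F_att + ΣF_rep = (0.2249,10.6627)
p' = p + 1/4·F = (11.0562,-5.3343)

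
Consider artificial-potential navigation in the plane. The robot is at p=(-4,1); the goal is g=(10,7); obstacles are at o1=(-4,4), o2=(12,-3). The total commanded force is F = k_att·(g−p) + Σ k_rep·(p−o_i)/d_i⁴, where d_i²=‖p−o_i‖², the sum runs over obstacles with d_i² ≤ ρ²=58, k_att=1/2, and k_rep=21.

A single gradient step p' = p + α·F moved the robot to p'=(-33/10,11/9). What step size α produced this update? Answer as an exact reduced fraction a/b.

F_att = 1/2·(g−p) = 1/2·(14,6) = (7.0000,3.0000)
o1: d²=9 ≤ ρ²=58; F_rep = 21·(0,-3)/9² = (0.0000,-0.7778)
o2: d²=272 > ρ²=58 → inactive
F = F_att + ΣF_rep = (7.0000,2.2222)
Δp = p'−p = (0.7000,0.2222); α = Δx/Fx = (7/10) / (7) = 1/10
check: Δy/Fy = (2/9) / (20/9) = 1/10 ✓

α = 1/10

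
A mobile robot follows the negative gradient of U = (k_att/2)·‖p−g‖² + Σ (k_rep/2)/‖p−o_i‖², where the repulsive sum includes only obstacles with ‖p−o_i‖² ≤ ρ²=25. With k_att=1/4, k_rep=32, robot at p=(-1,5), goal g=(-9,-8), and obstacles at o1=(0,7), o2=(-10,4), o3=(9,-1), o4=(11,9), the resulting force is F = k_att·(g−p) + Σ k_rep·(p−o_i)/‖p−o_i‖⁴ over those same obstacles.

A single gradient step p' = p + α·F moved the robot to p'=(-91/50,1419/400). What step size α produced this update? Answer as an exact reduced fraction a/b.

F_att = 1/4·(g−p) = 1/4·(-8,-13) = (-2.0000,-3.2500)
o1: d²=5 ≤ ρ²=25; F_rep = 32·(-1,-2)/5² = (-1.2800,-2.5600)
o2: d²=82 > ρ²=25 → inactive
o3: d²=136 > ρ²=25 → inactive
o4: d²=160 > ρ²=25 → inactive
F = F_att + ΣF_rep = (-3.2800,-5.8100)
Δp = p'−p = (-0.8200,-1.4525); α = Δx/Fx = (-41/50) / (-82/25) = 1/4
check: Δy/Fy = (-581/400) / (-581/100) = 1/4 ✓

α = 1/4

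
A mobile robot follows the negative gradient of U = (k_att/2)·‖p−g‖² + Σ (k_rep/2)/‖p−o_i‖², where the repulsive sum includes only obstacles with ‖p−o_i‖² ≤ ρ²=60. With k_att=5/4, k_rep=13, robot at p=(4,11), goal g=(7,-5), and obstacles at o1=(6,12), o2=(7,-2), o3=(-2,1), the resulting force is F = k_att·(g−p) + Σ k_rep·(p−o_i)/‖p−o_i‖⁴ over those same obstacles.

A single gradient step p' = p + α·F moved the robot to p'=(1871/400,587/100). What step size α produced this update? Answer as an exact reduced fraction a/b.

F_att = 5/4·(g−p) = 5/4·(3,-16) = (3.7500,-20.0000)
o1: d²=5 ≤ ρ²=60; F_rep = 13·(-2,-1)/5² = (-1.0400,-0.5200)
o2: d²=178 > ρ²=60 → inactive
o3: d²=136 > ρ²=60 → inactive
F = F_att + ΣF_rep = (2.7100,-20.5200)
Δp = p'−p = (0.6775,-5.1300); α = Δx/Fx = (271/400) / (271/100) = 1/4
check: Δy/Fy = (-513/100) / (-513/25) = 1/4 ✓

α = 1/4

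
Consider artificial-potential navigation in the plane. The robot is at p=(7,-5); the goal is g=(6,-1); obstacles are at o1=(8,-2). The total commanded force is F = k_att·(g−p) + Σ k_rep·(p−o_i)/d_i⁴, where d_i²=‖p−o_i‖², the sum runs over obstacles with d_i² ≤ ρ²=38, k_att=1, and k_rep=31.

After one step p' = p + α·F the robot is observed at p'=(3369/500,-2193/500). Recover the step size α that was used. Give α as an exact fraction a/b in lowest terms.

F_att = 1·(g−p) = 1·(-1,4) = (-1.0000,4.0000)
o1: d²=10 ≤ ρ²=38; F_rep = 31·(-1,-3)/10² = (-0.3100,-0.9300)
F = F_att + ΣF_rep = (-1.3100,3.0700)
Δp = p'−p = (-0.2620,0.6140); α = Δx/Fx = (-131/500) / (-131/100) = 1/5
check: Δy/Fy = (307/500) / (307/100) = 1/5 ✓

α = 1/5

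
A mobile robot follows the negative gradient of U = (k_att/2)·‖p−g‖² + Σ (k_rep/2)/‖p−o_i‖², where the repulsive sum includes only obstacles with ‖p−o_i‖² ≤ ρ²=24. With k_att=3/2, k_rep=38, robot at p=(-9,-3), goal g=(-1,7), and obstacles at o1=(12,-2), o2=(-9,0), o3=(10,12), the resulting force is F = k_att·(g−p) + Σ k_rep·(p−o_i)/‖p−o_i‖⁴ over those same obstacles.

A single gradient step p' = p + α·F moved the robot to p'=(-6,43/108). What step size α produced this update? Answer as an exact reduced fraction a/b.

α = 1/4

F_att = 3/2·(g−p) = 3/2·(8,10) = (12.0000,15.0000)
o1: d²=442 > ρ²=24 → inactive
o2: d²=9 ≤ ρ²=24; F_rep = 38·(0,-3)/9² = (0.0000,-1.4074)
o3: d²=586 > ρ²=24 → inactive
F = F_att + ΣF_rep = (12.0000,13.5926)
Δp = p'−p = (3.0000,3.3981); α = Δx/Fx = (3) / (12) = 1/4
check: Δy/Fy = (367/108) / (367/27) = 1/4 ✓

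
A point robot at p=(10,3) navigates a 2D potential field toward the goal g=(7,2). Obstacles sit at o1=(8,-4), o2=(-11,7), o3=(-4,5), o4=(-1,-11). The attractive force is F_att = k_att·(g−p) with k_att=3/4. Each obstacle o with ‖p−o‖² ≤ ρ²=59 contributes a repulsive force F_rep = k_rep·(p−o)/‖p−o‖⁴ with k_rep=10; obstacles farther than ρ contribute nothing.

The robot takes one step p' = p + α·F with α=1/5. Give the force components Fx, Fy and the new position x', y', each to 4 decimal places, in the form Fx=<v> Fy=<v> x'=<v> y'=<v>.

Fx=-2.2429 Fy=-0.7251 x'=9.5514 y'=2.8550

F_att = 3/4·(g−p) = 3/4·(-3,-1) = (-2.2500,-0.7500)
o1: d²=53 ≤ ρ²=59; F_rep = 10·(2,7)/53² = (0.0071,0.0249)
o2: d²=457 > ρ²=59 → inactive
o3: d²=200 > ρ²=59 → inactive
o4: d²=317 > ρ²=59 → inactive
F = F_att + ΣF_rep = (-2.2429,-0.7251)
p' = p + 1/5·F = (9.5514,2.8550)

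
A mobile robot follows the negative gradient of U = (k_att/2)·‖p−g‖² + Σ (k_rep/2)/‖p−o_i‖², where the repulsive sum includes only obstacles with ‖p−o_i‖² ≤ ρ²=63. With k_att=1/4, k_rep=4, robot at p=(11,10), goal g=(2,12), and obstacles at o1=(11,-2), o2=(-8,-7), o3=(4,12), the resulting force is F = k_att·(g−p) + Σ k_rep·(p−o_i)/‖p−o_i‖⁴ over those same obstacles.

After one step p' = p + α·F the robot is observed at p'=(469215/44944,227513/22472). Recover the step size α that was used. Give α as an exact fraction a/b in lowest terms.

α = 1/4

F_att = 1/4·(g−p) = 1/4·(-9,2) = (-2.2500,0.5000)
o1: d²=144 > ρ²=63 → inactive
o2: d²=650 > ρ²=63 → inactive
o3: d²=53 ≤ ρ²=63; F_rep = 4·(7,-2)/53² = (0.0100,-0.0028)
F = F_att + ΣF_rep = (-2.2400,0.4972)
Δp = p'−p = (-0.5600,0.1243); α = Δx/Fx = (-25169/44944) / (-25169/11236) = 1/4
check: Δy/Fy = (2793/22472) / (2793/5618) = 1/4 ✓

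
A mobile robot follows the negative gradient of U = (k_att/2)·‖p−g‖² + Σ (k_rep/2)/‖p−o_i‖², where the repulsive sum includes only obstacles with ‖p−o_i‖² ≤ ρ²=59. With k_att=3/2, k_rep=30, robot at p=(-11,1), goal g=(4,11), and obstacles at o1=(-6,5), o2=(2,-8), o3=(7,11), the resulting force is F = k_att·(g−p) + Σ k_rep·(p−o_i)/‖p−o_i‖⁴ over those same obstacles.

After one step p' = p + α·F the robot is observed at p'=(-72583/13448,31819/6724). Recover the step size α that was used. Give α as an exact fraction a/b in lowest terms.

F_att = 3/2·(g−p) = 3/2·(15,10) = (22.5000,15.0000)
o1: d²=41 ≤ ρ²=59; F_rep = 30·(-5,-4)/41² = (-0.0892,-0.0714)
o2: d²=250 > ρ²=59 → inactive
o3: d²=424 > ρ²=59 → inactive
F = F_att + ΣF_rep = (22.4108,14.9286)
Δp = p'−p = (5.6027,3.7322); α = Δx/Fx = (75345/13448) / (75345/3362) = 1/4
check: Δy/Fy = (25095/6724) / (25095/1681) = 1/4 ✓

α = 1/4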